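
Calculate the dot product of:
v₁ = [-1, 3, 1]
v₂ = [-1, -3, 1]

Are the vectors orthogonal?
-7, No

The dot product is the sum of products of corresponding components.
v₁·v₂ = (-1)*(-1) + (3)*(-3) + (1)*(1) = 1 - 9 + 1 = -7.
Two vectors are orthogonal iff their dot product is 0; here the dot product is -7, so the vectors are not orthogonal.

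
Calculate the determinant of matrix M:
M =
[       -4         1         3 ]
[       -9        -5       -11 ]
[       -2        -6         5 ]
det(M) = 563

Expand along row 0 (cofactor expansion): det(M) = a*(e*i - f*h) - b*(d*i - f*g) + c*(d*h - e*g), where the 3×3 is [[a, b, c], [d, e, f], [g, h, i]].
Minor M_00 = (-5)*(5) - (-11)*(-6) = -25 - 66 = -91.
Minor M_01 = (-9)*(5) - (-11)*(-2) = -45 - 22 = -67.
Minor M_02 = (-9)*(-6) - (-5)*(-2) = 54 - 10 = 44.
det(M) = (-4)*(-91) - (1)*(-67) + (3)*(44) = 364 + 67 + 132 = 563.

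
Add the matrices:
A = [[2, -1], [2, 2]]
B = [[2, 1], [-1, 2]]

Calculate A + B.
[[4, 0], [1, 4]]

Add corresponding elements:
(2)+(2)=4
(-1)+(1)=0
(2)+(-1)=1
(2)+(2)=4
A + B = [[4, 0], [1, 4]]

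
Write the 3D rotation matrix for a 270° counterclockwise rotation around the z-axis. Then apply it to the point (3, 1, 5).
R = [[0, 1, 0], [-1, 0, 0], [0, 0, 1]]; R·(3, 1, 5) = (1, -3, 5)

Rotation matrix for 270° around z-axis:
cos(270°) = 0, sin(270°) = -1
R = [[0, 1, 0], [-1, 0, 0], [0, 0, 1]]
Apply to (3, 1, 5): R·[3, 1, 5]ᵀ = (1, -3, 5)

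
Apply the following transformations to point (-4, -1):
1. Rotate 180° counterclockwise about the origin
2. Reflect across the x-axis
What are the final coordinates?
(4, -1)

Step 1: Rotate 180° → (4, 1)
Step 2: Reflect across the x-axis → (4, -1)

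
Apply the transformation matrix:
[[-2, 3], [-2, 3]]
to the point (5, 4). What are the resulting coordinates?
(2, 2)

Matrix multiplication:
[[-2, 3], [-2, 3]] × [5, 4]ᵀ
= [-2×5 + 3×4, -2×5 + 3×4]ᵀ
= [2.0000, 2.0000]ᵀ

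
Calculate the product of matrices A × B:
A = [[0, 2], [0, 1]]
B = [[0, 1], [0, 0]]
[[0, 0], [0, 0]]

Matrix multiplication:
C[0][0] = 0×0 + 2×0 = 0
C[0][1] = 0×1 + 2×0 = 0
C[1][0] = 0×0 + 1×0 = 0
C[1][1] = 0×1 + 1×0 = 0
Result: [[0, 0], [0, 0]]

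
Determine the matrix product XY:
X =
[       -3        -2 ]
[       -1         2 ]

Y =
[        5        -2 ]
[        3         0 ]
XY =
[      -21         6 ]
[        1         2 ]

Matrix multiplication: (XY)[i][j] = sum over k of X[i][k] * Y[k][j].
  (XY)[0][0] = (-3)*(5) + (-2)*(3) = -21
  (XY)[0][1] = (-3)*(-2) + (-2)*(0) = 6
  (XY)[1][0] = (-1)*(5) + (2)*(3) = 1
  (XY)[1][1] = (-1)*(-2) + (2)*(0) = 2
XY =
[      -21         6 ]
[        1         2 ]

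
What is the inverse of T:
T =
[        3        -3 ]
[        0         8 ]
det(T) = 24
T⁻¹ =
[      1/3       1/8 ]
[        0       1/8 ]

For a 2×2 matrix T = [[a, b], [c, d]] with det(T) ≠ 0, T⁻¹ = (1/det(T)) * [[d, -b], [-c, a]].
det(T) = (3)*(8) - (-3)*(0) = 24 - 0 = 24.
T⁻¹ = (1/24) * [[8, 3], [0, 3]].
Dividing each entry by 24 and reducing:
T⁻¹ =
[      1/3       1/8 ]
[        0       1/8 ]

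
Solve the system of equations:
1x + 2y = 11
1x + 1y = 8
x = 5, y = 3

Use elimination (row reduction):
Equation 1: 1x + 2y = 11.
Equation 2: 1x + 1y = 8.
Multiply Eq1 by 1 and Eq2 by 1: 1x + 2y = 11;  1x + 1y = 8.
Subtract: (-1)y = -3, so y = 3.
Back-substitute into Eq1: 1x + 2*(3) = 11, so x = 5.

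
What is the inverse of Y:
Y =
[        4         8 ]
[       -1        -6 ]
det(Y) = -16
Y⁻¹ =
[      3/8       1/2 ]
[    -1/16      -1/4 ]

For a 2×2 matrix Y = [[a, b], [c, d]] with det(Y) ≠ 0, Y⁻¹ = (1/det(Y)) * [[d, -b], [-c, a]].
det(Y) = (4)*(-6) - (8)*(-1) = -24 + 8 = -16.
Y⁻¹ = (1/-16) * [[-6, -8], [1, 4]].
Dividing each entry by -16 and reducing:
Y⁻¹ =
[      3/8       1/2 ]
[    -1/16      -1/4 ]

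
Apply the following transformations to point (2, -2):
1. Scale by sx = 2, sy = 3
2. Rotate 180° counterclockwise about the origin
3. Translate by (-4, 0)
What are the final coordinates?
(-8, 6)

Step 1: Scale → (4, -6)
Step 2: Rotate 180° → (-4, 6)
Step 3: Translate → (-8, 6)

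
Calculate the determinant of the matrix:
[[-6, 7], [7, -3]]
-31

For a 2×2 matrix [[a, b], [c, d]], det = ad - bc
det = (-6)(-3) - (7)(7) = 18 - 49 = -31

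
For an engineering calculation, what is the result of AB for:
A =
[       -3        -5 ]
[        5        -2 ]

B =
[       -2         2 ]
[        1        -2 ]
AB =
[        1         4 ]
[      -12        14 ]

Matrix multiplication: (AB)[i][j] = sum over k of A[i][k] * B[k][j].
  (AB)[0][0] = (-3)*(-2) + (-5)*(1) = 1
  (AB)[0][1] = (-3)*(2) + (-5)*(-2) = 4
  (AB)[1][0] = (5)*(-2) + (-2)*(1) = -12
  (AB)[1][1] = (5)*(2) + (-2)*(-2) = 14
AB =
[        1         4 ]
[      -12        14 ]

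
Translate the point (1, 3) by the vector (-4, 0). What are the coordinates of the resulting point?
(-3, 3)

Translation by (-4, 0):
x' = 1 + -4 = -3
y' = 3 + 0 = 3
Homogeneous matrix: [[1, 0, -4], [0, 1, 0], [0, 0, 1]]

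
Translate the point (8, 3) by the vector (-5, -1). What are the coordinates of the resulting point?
(3, 2)

Translation by (-5, -1):
x' = 8 + -5 = 3
y' = 3 + -1 = 2
Homogeneous matrix: [[1, 0, -5], [0, 1, -1], [0, 0, 1]]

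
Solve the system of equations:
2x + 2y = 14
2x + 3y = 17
x = 4, y = 3

Use elimination (row reduction):
Equation 1: 2x + 2y = 14.
Equation 2: 2x + 3y = 17.
Multiply Eq1 by 2 and Eq2 by 2: 4x + 4y = 28;  4x + 6y = 34.
Subtract: (2)y = 6, so y = 3.
Back-substitute into Eq1: 2x + 2*(3) = 14, so x = 4.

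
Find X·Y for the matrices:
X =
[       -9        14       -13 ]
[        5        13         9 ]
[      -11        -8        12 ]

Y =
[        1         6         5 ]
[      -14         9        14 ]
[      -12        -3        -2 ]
XY =
[      -49       111       177 ]
[     -285       120       189 ]
[      -43      -174      -191 ]

Matrix multiplication: (XY)[i][j] = sum over k of X[i][k] * Y[k][j].
  (XY)[0][0] = (-9)*(1) + (14)*(-14) + (-13)*(-12) = -49
  (XY)[0][1] = (-9)*(6) + (14)*(9) + (-13)*(-3) = 111
  (XY)[0][2] = (-9)*(5) + (14)*(14) + (-13)*(-2) = 177
  (XY)[1][0] = (5)*(1) + (13)*(-14) + (9)*(-12) = -285
  (XY)[1][1] = (5)*(6) + (13)*(9) + (9)*(-3) = 120
  (XY)[1][2] = (5)*(5) + (13)*(14) + (9)*(-2) = 189
  (XY)[2][0] = (-11)*(1) + (-8)*(-14) + (12)*(-12) = -43
  (XY)[2][1] = (-11)*(6) + (-8)*(9) + (12)*(-3) = -174
  (XY)[2][2] = (-11)*(5) + (-8)*(14) + (12)*(-2) = -191
XY =
[      -49       111       177 ]
[     -285       120       189 ]
[      -43      -174      -191 ]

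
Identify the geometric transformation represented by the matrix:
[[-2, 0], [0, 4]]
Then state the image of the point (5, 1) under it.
non-uniform scaling by (-2, 4); image of (5, 1) is (-10, 4)

This is diagonal with distinct entries, so it scales the x-axis by -2 and the y-axis by 4.
The matrix [[-2, 0], [0, 4]] represents: non-uniform scaling by (-2, 4).
Applying it to (5, 1): [-2·5 + 0·1, 0·5 + 4·1] = (-10, 4).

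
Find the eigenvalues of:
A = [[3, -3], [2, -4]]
λ = -3, 2

Solve det(A - λI) = 0. For a 2×2 matrix this is λ² - (trace)λ + det = 0.
trace(A) = 3 - 4 = -1.
det(A) = (3)*(-4) - (-3)*(2) = -12 + 6 = -6.
Characteristic equation: λ² - (-1)λ + (-6) = 0.
Discriminant: (-1)² - 4*(-6) = 1 + 24 = 25.
Roots: λ = (-1 ± √25) / 2 = -3, 2.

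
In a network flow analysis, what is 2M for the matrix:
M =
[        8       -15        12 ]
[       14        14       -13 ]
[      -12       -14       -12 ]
2M =
[       16       -30        24 ]
[       28        28       -26 ]
[      -24       -28       -24 ]

Scalar multiplication is elementwise: (2M)[i][j] = 2 * M[i][j].
  (2M)[0][0] = 2 * (8) = 16
  (2M)[0][1] = 2 * (-15) = -30
  (2M)[0][2] = 2 * (12) = 24
  (2M)[1][0] = 2 * (14) = 28
  (2M)[1][1] = 2 * (14) = 28
  (2M)[1][2] = 2 * (-13) = -26
  (2M)[2][0] = 2 * (-12) = -24
  (2M)[2][1] = 2 * (-14) = -28
  (2M)[2][2] = 2 * (-12) = -24
2M =
[       16       -30        24 ]
[       28        28       -26 ]
[      -24       -28       -24 ]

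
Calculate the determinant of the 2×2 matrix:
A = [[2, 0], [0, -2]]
-4

For A = [[a, b], [c, d]], det(A) = a*d - b*c.
det(A) = (2)*(-2) - (0)*(0) = -4 - 0 = -4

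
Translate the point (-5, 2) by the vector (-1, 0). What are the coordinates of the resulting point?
(-6, 2)

Translation by (-1, 0):
x' = -5 + -1 = -6
y' = 2 + 0 = 2
Homogeneous matrix: [[1, 0, -1], [0, 1, 0], [0, 0, 1]]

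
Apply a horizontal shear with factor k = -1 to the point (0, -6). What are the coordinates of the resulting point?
(6, -6)

Shear matrix for horizontal shear with factor k = -1:
[[1, -1], [0, 1]]
Result: (0, -6) → (6, -6)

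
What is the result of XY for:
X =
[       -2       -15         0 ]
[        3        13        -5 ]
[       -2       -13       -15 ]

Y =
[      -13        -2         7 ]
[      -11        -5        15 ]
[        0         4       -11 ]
XY =
[      191        79      -239 ]
[     -182       -91       271 ]
[      169         9       -44 ]

Matrix multiplication: (XY)[i][j] = sum over k of X[i][k] * Y[k][j].
  (XY)[0][0] = (-2)*(-13) + (-15)*(-11) + (0)*(0) = 191
  (XY)[0][1] = (-2)*(-2) + (-15)*(-5) + (0)*(4) = 79
  (XY)[0][2] = (-2)*(7) + (-15)*(15) + (0)*(-11) = -239
  (XY)[1][0] = (3)*(-13) + (13)*(-11) + (-5)*(0) = -182
  (XY)[1][1] = (3)*(-2) + (13)*(-5) + (-5)*(4) = -91
  (XY)[1][2] = (3)*(7) + (13)*(15) + (-5)*(-11) = 271
  (XY)[2][0] = (-2)*(-13) + (-13)*(-11) + (-15)*(0) = 169
  (XY)[2][1] = (-2)*(-2) + (-13)*(-5) + (-15)*(4) = 9
  (XY)[2][2] = (-2)*(7) + (-13)*(15) + (-15)*(-11) = -44
XY =
[      191        79      -239 ]
[     -182       -91       271 ]
[      169         9       -44 ]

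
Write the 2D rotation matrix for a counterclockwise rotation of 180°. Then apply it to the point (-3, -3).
R = [[-1, 0], [0, -1]]; R·(-3, -3) = (3, 3)

Rotation matrix formula: R(θ) = [[cos θ, -sin θ], [sin θ, cos θ]]
For θ = 180°:
cos(180°) = -1
sin(180°) = 0
R = [[-1, 0], [0, -1]]
Apply to (-3, -3): [-1·-3 + (0)·-3, 0·-3 + -1·-3] = (3, 3)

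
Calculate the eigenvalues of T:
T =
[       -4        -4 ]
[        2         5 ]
λ = -3, 4

Solve det(T - λI) = 0. For a 2×2 matrix the characteristic equation is λ² - (trace)λ + det = 0.
trace(T) = a + d = -4 + 5 = 1.
det(T) = a*d - b*c = (-4)*(5) - (-4)*(2) = -20 + 8 = -12.
Characteristic equation: λ² - (1)λ + (-12) = 0.
Discriminant = (1)² - 4*(-12) = 1 + 48 = 49.
λ = (1 ± √49) / 2 = (1 ± 7) / 2 = -3, 4.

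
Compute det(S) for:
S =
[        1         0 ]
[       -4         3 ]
det(S) = 3

For a 2×2 matrix [[a, b], [c, d]], det = a*d - b*c.
det(S) = (1)*(3) - (0)*(-4) = 3 - 0 = 3.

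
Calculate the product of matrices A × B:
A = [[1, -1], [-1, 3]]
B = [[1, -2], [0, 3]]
[[1, -5], [-1, 11]]

Matrix multiplication:
C[0][0] = 1×1 + -1×0 = 1
C[0][1] = 1×-2 + -1×3 = -5
C[1][0] = -1×1 + 3×0 = -1
C[1][1] = -1×-2 + 3×3 = 11
Result: [[1, -5], [-1, 11]]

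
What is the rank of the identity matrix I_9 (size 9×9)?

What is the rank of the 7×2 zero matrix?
rank(I_9) = 9, rank(0) = 0

The identity I_9 has 9 columns that are the standard basis vectors e_1, …, e_9. These are linearly independent, so all 9 columns are pivots and rank(I_9) = 9.
The 7×2 zero matrix has every entry zero, so every row is the zero row and there are no pivots; rank(0) = 0.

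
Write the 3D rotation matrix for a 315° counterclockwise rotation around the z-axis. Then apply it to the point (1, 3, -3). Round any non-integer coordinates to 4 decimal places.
R = [[√2/2, √2/2, 0], [-√2/2, √2/2, 0], [0, 0, 1]]; R·(1, 3, -3) = (2.8284, 1.4142, -3.0000)

Rotation matrix for 315° around z-axis:
cos(315°) = √2/2, sin(315°) = -√2/2
R = [[√2/2, √2/2, 0], [-√2/2, √2/2, 0], [0, 0, 1]]
Apply to (1, 3, -3): R·[1, 3, -3]ᵀ = (2.8284, 1.4142, -3.0000)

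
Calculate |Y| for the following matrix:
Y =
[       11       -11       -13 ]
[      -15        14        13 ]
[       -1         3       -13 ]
det(Y) = 260

Expand along row 0 (cofactor expansion): det(Y) = a*(e*i - f*h) - b*(d*i - f*g) + c*(d*h - e*g), where the 3×3 is [[a, b, c], [d, e, f], [g, h, i]].
Minor M_00 = (14)*(-13) - (13)*(3) = -182 - 39 = -221.
Minor M_01 = (-15)*(-13) - (13)*(-1) = 195 + 13 = 208.
Minor M_02 = (-15)*(3) - (14)*(-1) = -45 + 14 = -31.
det(Y) = (11)*(-221) - (-11)*(208) + (-13)*(-31) = -2431 + 2288 + 403 = 260.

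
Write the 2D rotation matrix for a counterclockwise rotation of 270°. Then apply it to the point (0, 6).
R = [[0, 1], [-1, 0]]; R·(0, 6) = (6, 0)

Rotation matrix formula: R(θ) = [[cos θ, -sin θ], [sin θ, cos θ]]
For θ = 270°:
cos(270°) = 0
sin(270°) = -1
R = [[0, 1], [-1, 0]]
Apply to (0, 6): [0·0 + (1)·6, -1·0 + 0·6] = (6, 0)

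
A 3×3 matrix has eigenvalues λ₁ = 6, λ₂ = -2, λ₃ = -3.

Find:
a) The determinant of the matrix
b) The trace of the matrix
det = 36, trace = 1

Two standard eigenvalue identities:
- det(A) equals the product of the eigenvalues (counted with multiplicity).
- trace(A) equals the sum of the eigenvalues.
det(A) = (6)*(-2)*(-3) = 36.
trace(A) = 6 - 2 - 3 = 1.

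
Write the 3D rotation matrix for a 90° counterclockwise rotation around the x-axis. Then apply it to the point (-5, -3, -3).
R = [[1, 0, 0], [0, 0, -1], [0, 1, 0]]; R·(-5, -3, -3) = (-5, 3, -3)

Rotation matrix for 90° around x-axis:
cos(90°) = 0, sin(90°) = 1
R = [[1, 0, 0], [0, 0, -1], [0, 1, 0]]
Apply to (-5, -3, -3): R·[-5, -3, -3]ᵀ = (-5, 3, -3)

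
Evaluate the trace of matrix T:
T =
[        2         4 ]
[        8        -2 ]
tr(T) = 2 - 2 = 0

The trace of a square matrix is the sum of its diagonal entries.
Diagonal entries of T: T[0][0] = 2, T[1][1] = -2.
tr(T) = 2 - 2 = 0.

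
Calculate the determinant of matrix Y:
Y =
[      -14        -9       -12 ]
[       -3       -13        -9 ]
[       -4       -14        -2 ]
det(Y) = 1250

Expand along row 0 (cofactor expansion): det(Y) = a*(e*i - f*h) - b*(d*i - f*g) + c*(d*h - e*g), where the 3×3 is [[a, b, c], [d, e, f], [g, h, i]].
Minor M_00 = (-13)*(-2) - (-9)*(-14) = 26 - 126 = -100.
Minor M_01 = (-3)*(-2) - (-9)*(-4) = 6 - 36 = -30.
Minor M_02 = (-3)*(-14) - (-13)*(-4) = 42 - 52 = -10.
det(Y) = (-14)*(-100) - (-9)*(-30) + (-12)*(-10) = 1400 - 270 + 120 = 1250.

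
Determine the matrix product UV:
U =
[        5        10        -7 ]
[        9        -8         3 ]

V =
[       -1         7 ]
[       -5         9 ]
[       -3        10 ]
UV =
[      -34        55 ]
[       22        21 ]

Matrix multiplication: (UV)[i][j] = sum over k of U[i][k] * V[k][j].
  (UV)[0][0] = (5)*(-1) + (10)*(-5) + (-7)*(-3) = -34
  (UV)[0][1] = (5)*(7) + (10)*(9) + (-7)*(10) = 55
  (UV)[1][0] = (9)*(-1) + (-8)*(-5) + (3)*(-3) = 22
  (UV)[1][1] = (9)*(7) + (-8)*(9) + (3)*(10) = 21
UV =
[      -34        55 ]
[       22        21 ]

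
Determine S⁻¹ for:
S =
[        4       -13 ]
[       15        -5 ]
det(S) = 175
S⁻¹ =
[    -1/35    13/175 ]
[    -3/35     4/175 ]

For a 2×2 matrix S = [[a, b], [c, d]] with det(S) ≠ 0, S⁻¹ = (1/det(S)) * [[d, -b], [-c, a]].
det(S) = (4)*(-5) - (-13)*(15) = -20 + 195 = 175.
S⁻¹ = (1/175) * [[-5, 13], [-15, 4]].
Dividing each entry by 175 and reducing:
S⁻¹ =
[    -1/35    13/175 ]
[    -3/35     4/175 ]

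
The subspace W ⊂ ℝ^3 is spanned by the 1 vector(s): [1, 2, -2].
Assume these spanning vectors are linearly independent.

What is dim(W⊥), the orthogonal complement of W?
dim(W⊥) = 2

For any subspace W of ℝ^n, dim(W) + dim(W⊥) = n (the whole-space dimension).
Here the given 1 vectors are linearly independent, so dim(W) = 1.
Thus dim(W⊥) = n - dim(W) = 3 - 1 = 2.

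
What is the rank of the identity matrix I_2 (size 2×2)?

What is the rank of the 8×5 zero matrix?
rank(I_2) = 2, rank(0) = 0

The identity I_2 has 2 columns that are the standard basis vectors e_1, …, e_2. These are linearly independent, so all 2 columns are pivots and rank(I_2) = 2.
The 8×5 zero matrix has every entry zero, so every row is the zero row and there are no pivots; rank(0) = 0.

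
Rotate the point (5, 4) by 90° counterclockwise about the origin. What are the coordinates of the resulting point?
(-4, 5)

Rotation matrix R(θ) = [[cos θ, -sin θ], [sin θ, cos θ]]; for θ = 90°:
R = [[0, -1], [1, 0]]
Result: R × [5, 4]ᵀ = [0·5 + (-1)·4, 1·5 + (0)·4]ᵀ = (-4, 5)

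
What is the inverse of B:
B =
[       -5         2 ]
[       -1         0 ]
det(B) = 2
B⁻¹ =
[        0        -1 ]
[      1/2      -5/2 ]

For a 2×2 matrix B = [[a, b], [c, d]] with det(B) ≠ 0, B⁻¹ = (1/det(B)) * [[d, -b], [-c, a]].
det(B) = (-5)*(0) - (2)*(-1) = 0 + 2 = 2.
B⁻¹ = (1/2) * [[0, -2], [1, -5]].
Dividing each entry by 2 and reducing:
B⁻¹ =
[        0        -1 ]
[      1/2      -5/2 ]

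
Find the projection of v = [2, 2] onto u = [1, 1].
[2, 2]

The projection of v onto u is proj_u(v) = ((v·u) / (u·u)) · u.
v·u = (2)*(1) + (2)*(1) = 4.
u·u = (1)*(1) + (1)*(1) = 2.
coefficient = 4 / 2 = 2.
proj_u(v) = 2 · [1, 1] = [2, 2].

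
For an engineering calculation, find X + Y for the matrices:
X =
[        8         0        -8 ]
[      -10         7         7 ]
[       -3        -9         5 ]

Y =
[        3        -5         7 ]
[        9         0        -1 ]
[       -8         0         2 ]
X + Y =
[       11        -5        -1 ]
[       -1         7         6 ]
[      -11        -9         7 ]

Matrix addition is elementwise: (X+Y)[i][j] = X[i][j] + Y[i][j].
  (X+Y)[0][0] = (8) + (3) = 11
  (X+Y)[0][1] = (0) + (-5) = -5
  (X+Y)[0][2] = (-8) + (7) = -1
  (X+Y)[1][0] = (-10) + (9) = -1
  (X+Y)[1][1] = (7) + (0) = 7
  (X+Y)[1][2] = (7) + (-1) = 6
  (X+Y)[2][0] = (-3) + (-8) = -11
  (X+Y)[2][1] = (-9) + (0) = -9
  (X+Y)[2][2] = (5) + (2) = 7
X + Y =
[       11        -5        -1 ]
[       -1         7         6 ]
[      -11        -9         7 ]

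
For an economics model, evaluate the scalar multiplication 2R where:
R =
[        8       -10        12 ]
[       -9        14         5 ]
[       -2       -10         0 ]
2R =
[       16       -20        24 ]
[      -18        28        10 ]
[       -4       -20         0 ]

Scalar multiplication is elementwise: (2R)[i][j] = 2 * R[i][j].
  (2R)[0][0] = 2 * (8) = 16
  (2R)[0][1] = 2 * (-10) = -20
  (2R)[0][2] = 2 * (12) = 24
  (2R)[1][0] = 2 * (-9) = -18
  (2R)[1][1] = 2 * (14) = 28
  (2R)[1][2] = 2 * (5) = 10
  (2R)[2][0] = 2 * (-2) = -4
  (2R)[2][1] = 2 * (-10) = -20
  (2R)[2][2] = 2 * (0) = 0
2R =
[       16       -20        24 ]
[      -18        28        10 ]
[       -4       -20         0 ]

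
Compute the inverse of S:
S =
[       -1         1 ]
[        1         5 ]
det(S) = -6
S⁻¹ =
[     -5/6       1/6 ]
[      1/6       1/6 ]

For a 2×2 matrix S = [[a, b], [c, d]] with det(S) ≠ 0, S⁻¹ = (1/det(S)) * [[d, -b], [-c, a]].
det(S) = (-1)*(5) - (1)*(1) = -5 - 1 = -6.
S⁻¹ = (1/-6) * [[5, -1], [-1, -1]].
Dividing each entry by -6 and reducing:
S⁻¹ =
[     -5/6       1/6 ]
[      1/6       1/6 ]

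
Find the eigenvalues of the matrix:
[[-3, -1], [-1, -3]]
λ = -4 and λ = -2

Characteristic equation: det(A - λI) = 0
λ² - (trace)λ + (det) = 0
λ² - (-6)λ + (8) = 0
λ² + 6λ + 8 = 0
Solving: λ = -4, -2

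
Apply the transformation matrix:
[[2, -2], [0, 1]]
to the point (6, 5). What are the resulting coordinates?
(2, 5)

Matrix multiplication:
[[2, -2], [0, 1]] × [6, 5]ᵀ
= [2×6 + -2×5, 0×6 + 1×5]ᵀ
= [2.0000, 5.0000]ᵀ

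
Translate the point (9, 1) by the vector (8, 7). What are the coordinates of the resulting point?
(17, 8)

Translation by (8, 7):
x' = 9 + 8 = 17
y' = 1 + 7 = 8
Homogeneous matrix: [[1, 0, 8], [0, 1, 7], [0, 0, 1]]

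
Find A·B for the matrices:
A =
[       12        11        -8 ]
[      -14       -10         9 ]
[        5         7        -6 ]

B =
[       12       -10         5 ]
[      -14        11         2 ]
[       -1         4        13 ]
AB =
[       -2       -31       -22 ]
[      -37        66        27 ]
[      -32         3       -39 ]

Matrix multiplication: (AB)[i][j] = sum over k of A[i][k] * B[k][j].
  (AB)[0][0] = (12)*(12) + (11)*(-14) + (-8)*(-1) = -2
  (AB)[0][1] = (12)*(-10) + (11)*(11) + (-8)*(4) = -31
  (AB)[0][2] = (12)*(5) + (11)*(2) + (-8)*(13) = -22
  (AB)[1][0] = (-14)*(12) + (-10)*(-14) + (9)*(-1) = -37
  (AB)[1][1] = (-14)*(-10) + (-10)*(11) + (9)*(4) = 66
  (AB)[1][2] = (-14)*(5) + (-10)*(2) + (9)*(13) = 27
  (AB)[2][0] = (5)*(12) + (7)*(-14) + (-6)*(-1) = -32
  (AB)[2][1] = (5)*(-10) + (7)*(11) + (-6)*(4) = 3
  (AB)[2][2] = (5)*(5) + (7)*(2) + (-6)*(13) = -39
AB =
[       -2       -31       -22 ]
[      -37        66        27 ]
[      -32         3       -39 ]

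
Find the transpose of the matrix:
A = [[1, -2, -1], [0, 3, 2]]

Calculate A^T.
[[1, 0], [-2, 3], [-1, 2]]

The transpose sends entry (i,j) to (j,i); rows become columns.
Row 0 of A: [1, -2, -1] -> column 0 of A^T.
Row 1 of A: [0, 3, 2] -> column 1 of A^T.
A^T = [[1, 0], [-2, 3], [-1, 2]]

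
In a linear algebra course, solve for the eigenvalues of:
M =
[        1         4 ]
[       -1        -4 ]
λ = -3, 0

Solve det(M - λI) = 0. For a 2×2 matrix the characteristic equation is λ² - (trace)λ + det = 0.
trace(M) = a + d = 1 - 4 = -3.
det(M) = a*d - b*c = (1)*(-4) - (4)*(-1) = -4 + 4 = 0.
Characteristic equation: λ² - (-3)λ + (0) = 0.
Discriminant = (-3)² - 4*(0) = 9 - 0 = 9.
λ = (-3 ± √9) / 2 = (-3 ± 3) / 2 = -3, 0.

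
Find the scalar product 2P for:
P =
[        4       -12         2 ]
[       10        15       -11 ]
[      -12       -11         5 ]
2P =
[        8       -24         4 ]
[       20        30       -22 ]
[      -24       -22        10 ]

Scalar multiplication is elementwise: (2P)[i][j] = 2 * P[i][j].
  (2P)[0][0] = 2 * (4) = 8
  (2P)[0][1] = 2 * (-12) = -24
  (2P)[0][2] = 2 * (2) = 4
  (2P)[1][0] = 2 * (10) = 20
  (2P)[1][1] = 2 * (15) = 30
  (2P)[1][2] = 2 * (-11) = -22
  (2P)[2][0] = 2 * (-12) = -24
  (2P)[2][1] = 2 * (-11) = -22
  (2P)[2][2] = 2 * (5) = 10
2P =
[        8       -24         4 ]
[       20        30       -22 ]
[      -24       -22        10 ]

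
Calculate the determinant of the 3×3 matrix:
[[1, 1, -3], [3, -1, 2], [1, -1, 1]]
6

Expansion along first row:
det = 1·det([[-1,2],[-1,1]]) - 1·det([[3,2],[1,1]]) + -3·det([[3,-1],[1,-1]])
    = 1·(-1·1 - 2·-1) - 1·(3·1 - 2·1) + -3·(3·-1 - -1·1)
    = 1·1 - 1·1 + -3·-2
    = 1 + -1 + 6 = 6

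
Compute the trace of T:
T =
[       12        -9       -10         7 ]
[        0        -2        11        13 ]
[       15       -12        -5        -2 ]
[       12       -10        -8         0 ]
tr(T) = 12 - 2 - 5 + 0 = 5

The trace of a square matrix is the sum of its diagonal entries.
Diagonal entries of T: T[0][0] = 12, T[1][1] = -2, T[2][2] = -5, T[3][3] = 0.
tr(T) = 12 - 2 - 5 + 0 = 5.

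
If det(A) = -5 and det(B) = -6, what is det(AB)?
30

Use the multiplicative property of determinants: det(AB) = det(A)*det(B).
det(AB) = (-5)*(-6) = 30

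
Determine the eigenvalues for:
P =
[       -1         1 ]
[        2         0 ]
λ = -2, 1

Solve det(P - λI) = 0. For a 2×2 matrix the characteristic equation is λ² - (trace)λ + det = 0.
trace(P) = a + d = -1 + 0 = -1.
det(P) = a*d - b*c = (-1)*(0) - (1)*(2) = 0 - 2 = -2.
Characteristic equation: λ² - (-1)λ + (-2) = 0.
Discriminant = (-1)² - 4*(-2) = 1 + 8 = 9.
λ = (-1 ± √9) / 2 = (-1 ± 3) / 2 = -2, 1.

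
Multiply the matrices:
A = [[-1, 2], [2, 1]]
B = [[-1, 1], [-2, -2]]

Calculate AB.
[[-3, -5], [-4, 0]]

Each entry (i,j) of AB = sum over k of A[i][k]*B[k][j].
(AB)[0][0] = (-1)*(-1) + (2)*(-2) = -3
(AB)[0][1] = (-1)*(1) + (2)*(-2) = -5
(AB)[1][0] = (2)*(-1) + (1)*(-2) = -4
(AB)[1][1] = (2)*(1) + (1)*(-2) = 0
AB = [[-3, -5], [-4, 0]]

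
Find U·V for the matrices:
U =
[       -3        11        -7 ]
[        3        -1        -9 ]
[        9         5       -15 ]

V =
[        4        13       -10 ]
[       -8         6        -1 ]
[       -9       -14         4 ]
UV =
[      -37       125        -9 ]
[      101       159       -65 ]
[      131       357      -155 ]

Matrix multiplication: (UV)[i][j] = sum over k of U[i][k] * V[k][j].
  (UV)[0][0] = (-3)*(4) + (11)*(-8) + (-7)*(-9) = -37
  (UV)[0][1] = (-3)*(13) + (11)*(6) + (-7)*(-14) = 125
  (UV)[0][2] = (-3)*(-10) + (11)*(-1) + (-7)*(4) = -9
  (UV)[1][0] = (3)*(4) + (-1)*(-8) + (-9)*(-9) = 101
  (UV)[1][1] = (3)*(13) + (-1)*(6) + (-9)*(-14) = 159
  (UV)[1][2] = (3)*(-10) + (-1)*(-1) + (-9)*(4) = -65
  (UV)[2][0] = (9)*(4) + (5)*(-8) + (-15)*(-9) = 131
  (UV)[2][1] = (9)*(13) + (5)*(6) + (-15)*(-14) = 357
  (UV)[2][2] = (9)*(-10) + (5)*(-1) + (-15)*(4) = -155
UV =
[      -37       125        -9 ]
[      101       159       -65 ]
[      131       357      -155 ]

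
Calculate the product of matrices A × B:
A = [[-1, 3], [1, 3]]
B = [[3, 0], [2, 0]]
[[3, 0], [9, 0]]

Matrix multiplication:
C[0][0] = -1×3 + 3×2 = 3
C[0][1] = -1×0 + 3×0 = 0
C[1][0] = 1×3 + 3×2 = 9
C[1][1] = 1×0 + 3×0 = 0
Result: [[3, 0], [9, 0]]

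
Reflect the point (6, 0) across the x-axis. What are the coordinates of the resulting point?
(6, 0)

Reflection across x-axis: (6, 0) → (6, 0)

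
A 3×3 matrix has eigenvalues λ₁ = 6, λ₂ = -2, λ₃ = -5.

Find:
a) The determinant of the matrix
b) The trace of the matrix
det = 60, trace = -1

Two standard eigenvalue identities:
- det(A) equals the product of the eigenvalues (counted with multiplicity).
- trace(A) equals the sum of the eigenvalues.
det(A) = (6)*(-2)*(-5) = 60.
trace(A) = 6 - 2 - 5 = -1.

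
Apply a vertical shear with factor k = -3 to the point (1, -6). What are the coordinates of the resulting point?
(1, -9)

Shear matrix for vertical shear with factor k = -3:
[[1, 0], [-3, 1]]
Result: (1, -6) → (1, -9)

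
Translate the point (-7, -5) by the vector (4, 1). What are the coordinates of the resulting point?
(-3, -4)

Translation by (4, 1):
x' = -7 + 4 = -3
y' = -5 + 1 = -4
Homogeneous matrix: [[1, 0, 4], [0, 1, 1], [0, 0, 1]]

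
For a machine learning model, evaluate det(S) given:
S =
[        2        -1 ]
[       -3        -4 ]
det(S) = -11

For a 2×2 matrix [[a, b], [c, d]], det = a*d - b*c.
det(S) = (2)*(-4) - (-1)*(-3) = -8 - 3 = -11.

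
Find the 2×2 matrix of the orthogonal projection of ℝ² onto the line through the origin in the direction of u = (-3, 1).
[[9/10, -3/10], [-3/10, 1/10]]

The orthogonal projection onto the line spanned by a nonzero vector u = (a, b) has matrix P = (u uᵀ) / (uᵀ u) = (1/(a² + b²)) · [[a², ab], [ab, b²]].
Here u = (-3, 1), so a² + b² = 9 + 1 = 10.
P = (1/10) · [[9, -3], [-3, 1]] = [[9/10, -3/10], [-3/10, 1/10]].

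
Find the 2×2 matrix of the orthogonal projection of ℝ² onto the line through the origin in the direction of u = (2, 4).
[[1/5, 2/5], [2/5, 4/5]]

The orthogonal projection onto the line spanned by a nonzero vector u = (a, b) has matrix P = (u uᵀ) / (uᵀ u) = (1/(a² + b²)) · [[a², ab], [ab, b²]].
Here u = (2, 4), so a² + b² = 4 + 16 = 20.
P = (1/20) · [[4, 8], [8, 16]] = [[1/5, 2/5], [2/5, 4/5]].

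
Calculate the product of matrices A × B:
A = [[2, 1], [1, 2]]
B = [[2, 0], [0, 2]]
[[4, 2], [2, 4]]

Matrix multiplication:
C[0][0] = 2×2 + 1×0 = 4
C[0][1] = 2×0 + 1×2 = 2
C[1][0] = 1×2 + 2×0 = 2
C[1][1] = 1×0 + 2×2 = 4
Result: [[4, 2], [2, 4]]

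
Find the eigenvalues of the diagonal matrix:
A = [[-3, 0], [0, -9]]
λ₁ = -3, λ₂ = -9

The characteristic polynomial of A is det(A - λI) = (-3 - λ)(-9 - λ) = 0.
The roots are λ = -3 and λ = -9, so the eigenvalues are the diagonal entries.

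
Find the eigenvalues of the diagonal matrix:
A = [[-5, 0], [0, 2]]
λ₁ = -5, λ₂ = 2

The characteristic polynomial of A is det(A - λI) = (-5 - λ)(2 - λ) = 0.
The roots are λ = -5 and λ = 2, so the eigenvalues are the diagonal entries.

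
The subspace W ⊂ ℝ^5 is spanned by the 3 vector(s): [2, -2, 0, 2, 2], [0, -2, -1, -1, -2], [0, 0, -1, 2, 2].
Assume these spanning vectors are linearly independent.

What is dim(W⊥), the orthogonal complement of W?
dim(W⊥) = 2

For any subspace W of ℝ^n, dim(W) + dim(W⊥) = n (the whole-space dimension).
Here the given 3 vectors are linearly independent, so dim(W) = 3.
Thus dim(W⊥) = n - dim(W) = 5 - 3 = 2.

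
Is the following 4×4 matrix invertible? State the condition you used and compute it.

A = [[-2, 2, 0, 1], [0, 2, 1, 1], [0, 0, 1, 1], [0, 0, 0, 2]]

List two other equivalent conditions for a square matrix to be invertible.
Yes, invertible; det(A) = -8 ≠ 0. Equivalent conditions: rank(A) = 4; Ax = 0 has only the trivial solution; 0 is not an eigenvalue; the columns of A are linearly independent.

To check invertibility, compute det(A).
The given matrix is triangular, so det(A) equals the product of its diagonal entries = -8 ≠ 0.
Since det(A) ≠ 0, A is invertible.
Equivalent conditions for a square matrix A to be invertible:
- rank(A) = 4 (full rank).
- The homogeneous system Ax = 0 has only the trivial solution x = 0.
- 0 is not an eigenvalue of A.
- The columns (equivalently rows) of A are linearly independent.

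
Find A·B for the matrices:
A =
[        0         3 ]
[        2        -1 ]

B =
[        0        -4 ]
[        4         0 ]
AB =
[       12         0 ]
[       -4        -8 ]

Matrix multiplication: (AB)[i][j] = sum over k of A[i][k] * B[k][j].
  (AB)[0][0] = (0)*(0) + (3)*(4) = 12
  (AB)[0][1] = (0)*(-4) + (3)*(0) = 0
  (AB)[1][0] = (2)*(0) + (-1)*(4) = -4
  (AB)[1][1] = (2)*(-4) + (-1)*(0) = -8
AB =
[       12         0 ]
[       -4        -8 ]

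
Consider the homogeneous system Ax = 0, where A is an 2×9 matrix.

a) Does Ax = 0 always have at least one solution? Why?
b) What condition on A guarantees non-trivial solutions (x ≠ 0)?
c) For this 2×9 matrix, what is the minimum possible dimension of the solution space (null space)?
a) Yes, x = 0 is always a solution. b) When A has linearly dependent columns (rank < n). c) Minimum nullity = 7.

a) x = 0 satisfies A·0 = 0, so the zero vector is always a solution.
b) Non-trivial solutions exist iff the columns of A are linearly dependent, equivalently rank(A) < n (the number of columns).
c) By rank-nullity, rank(A) + nullity(A) = n = 9. Since A has only 2 rows, rank(A) ≤ 2, so nullity(A) ≥ 9 - 2 = 7.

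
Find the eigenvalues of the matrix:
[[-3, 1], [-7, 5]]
λ = -2 and λ = 4

Characteristic equation: det(A - λI) = 0
λ² - (trace)λ + (det) = 0
λ² - (2)λ + (-8) = 0
λ² - 2λ - 8 = 0
Solving: λ = -2, 4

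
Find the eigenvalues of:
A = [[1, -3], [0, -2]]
λ = -2, 1

Solve det(A - λI) = 0. For a 2×2 matrix this is λ² - (trace)λ + det = 0.
trace(A) = 1 - 2 = -1.
det(A) = (1)*(-2) - (-3)*(0) = -2 - 0 = -2.
Characteristic equation: λ² - (-1)λ + (-2) = 0.
Discriminant: (-1)² - 4*(-2) = 1 + 8 = 9.
Roots: λ = (-1 ± √9) / 2 = -2, 1.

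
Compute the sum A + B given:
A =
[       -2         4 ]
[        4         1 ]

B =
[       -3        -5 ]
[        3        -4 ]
A + B =
[       -5        -1 ]
[        7        -3 ]

Matrix addition is elementwise: (A+B)[i][j] = A[i][j] + B[i][j].
  (A+B)[0][0] = (-2) + (-3) = -5
  (A+B)[0][1] = (4) + (-5) = -1
  (A+B)[1][0] = (4) + (3) = 7
  (A+B)[1][1] = (1) + (-4) = -3
A + B =
[       -5        -1 ]
[        7        -3 ]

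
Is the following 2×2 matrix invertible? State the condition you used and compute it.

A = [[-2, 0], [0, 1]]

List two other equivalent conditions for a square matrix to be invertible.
Yes, invertible; det(A) = -2 ≠ 0. Equivalent conditions: rank(A) = 2; Ax = 0 has only the trivial solution; 0 is not an eigenvalue; the columns of A are linearly independent.

To check invertibility, compute det(A).
The given matrix is triangular, so det(A) equals the product of its diagonal entries = -2 ≠ 0.
Since det(A) ≠ 0, A is invertible.
Equivalent conditions for a square matrix A to be invertible:
- rank(A) = 2 (full rank).
- The homogeneous system Ax = 0 has only the trivial solution x = 0.
- 0 is not an eigenvalue of A.
- The columns (equivalently rows) of A are linearly independent.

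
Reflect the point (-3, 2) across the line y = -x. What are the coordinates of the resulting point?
(-2, 3)

Reflection across line y = -x: (-3, 2) → (-2, 3)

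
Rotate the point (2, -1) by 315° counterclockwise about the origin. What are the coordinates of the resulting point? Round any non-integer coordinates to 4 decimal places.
(0.7071, -2.1213)

Rotation matrix R(θ) = [[cos θ, -sin θ], [sin θ, cos θ]]; for θ = 315°:
R = [[√2/2, √2/2], [-√2/2, √2/2]]
Result: R × [2, -1]ᵀ = [√2/2·2 + (√2/2)·-1, -√2/2·2 + (√2/2)·-1]ᵀ = (0.7071, -2.1213)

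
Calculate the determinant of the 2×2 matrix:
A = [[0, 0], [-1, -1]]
0

For A = [[a, b], [c, d]], det(A) = a*d - b*c.
det(A) = (0)*(-1) - (0)*(-1) = 0 - 0 = 0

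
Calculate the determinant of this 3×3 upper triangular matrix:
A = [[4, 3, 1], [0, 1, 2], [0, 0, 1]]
4

The determinant of a triangular matrix is the product of its diagonal entries (the off-diagonal entries above the diagonal do not affect it).
det(A) = (4) * (1) * (1) = 4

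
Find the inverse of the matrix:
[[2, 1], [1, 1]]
[[1, -1], [-1, 2]]

For [[a,b],[c,d]], inverse = (1/det)·[[d,-b],[-c,a]]
det = 2·1 - 1·1 = 1
Inverse = (1/1)·[[1, -1], [-1, 2]]
        = [[1, -1], [-1, 2]]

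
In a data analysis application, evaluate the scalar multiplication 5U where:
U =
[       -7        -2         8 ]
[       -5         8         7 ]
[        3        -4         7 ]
5U =
[      -35       -10        40 ]
[      -25        40        35 ]
[       15       -20        35 ]

Scalar multiplication is elementwise: (5U)[i][j] = 5 * U[i][j].
  (5U)[0][0] = 5 * (-7) = -35
  (5U)[0][1] = 5 * (-2) = -10
  (5U)[0][2] = 5 * (8) = 40
  (5U)[1][0] = 5 * (-5) = -25
  (5U)[1][1] = 5 * (8) = 40
  (5U)[1][2] = 5 * (7) = 35
  (5U)[2][0] = 5 * (3) = 15
  (5U)[2][1] = 5 * (-4) = -20
  (5U)[2][2] = 5 * (7) = 35
5U =
[      -35       -10        40 ]
[      -25        40        35 ]
[       15       -20        35 ]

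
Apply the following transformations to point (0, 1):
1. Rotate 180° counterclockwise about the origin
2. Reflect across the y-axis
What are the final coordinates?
(0, -1)

Step 1: Rotate 180° → (0, -1)
Step 2: Reflect across the y-axis → (0, -1)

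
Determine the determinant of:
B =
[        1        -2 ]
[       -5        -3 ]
det(B) = -13

For a 2×2 matrix [[a, b], [c, d]], det = a*d - b*c.
det(B) = (1)*(-3) - (-2)*(-5) = -3 - 10 = -13.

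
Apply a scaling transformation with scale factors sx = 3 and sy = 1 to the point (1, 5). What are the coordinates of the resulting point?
(3, 5)

Scaling matrix:
[[3, 0], [0, 1]]
Result: (1 × 3, 5 × 1) = (3, 5)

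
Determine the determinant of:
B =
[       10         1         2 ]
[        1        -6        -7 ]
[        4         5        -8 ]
det(B) = 868

Expand along row 0 (cofactor expansion): det(B) = a*(e*i - f*h) - b*(d*i - f*g) + c*(d*h - e*g), where the 3×3 is [[a, b, c], [d, e, f], [g, h, i]].
Minor M_00 = (-6)*(-8) - (-7)*(5) = 48 + 35 = 83.
Minor M_01 = (1)*(-8) - (-7)*(4) = -8 + 28 = 20.
Minor M_02 = (1)*(5) - (-6)*(4) = 5 + 24 = 29.
det(B) = (10)*(83) - (1)*(20) + (2)*(29) = 830 - 20 + 58 = 868.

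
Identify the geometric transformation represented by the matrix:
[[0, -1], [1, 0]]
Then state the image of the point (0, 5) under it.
rotation by 90° counterclockwise; image of (0, 5) is (-5, 0)

This matches the form [[cos θ, -sin θ], [sin θ, cos θ]] of a rotation matrix; reading off cos θ and sin θ gives the angle.
The matrix [[0, -1], [1, 0]] represents: rotation by 90° counterclockwise.
Applying it to (0, 5): [0·0 + -1·5, 1·0 + 0·5] = (-5, 0).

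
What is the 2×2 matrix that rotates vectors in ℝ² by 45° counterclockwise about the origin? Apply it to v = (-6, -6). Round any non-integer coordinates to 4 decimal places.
R = [[√2/2, -√2/2], [√2/2, √2/2]]; R·v = (0.0000, -8.4853)

A counterclockwise rotation by angle θ in ℝ² has matrix R(θ) = [[cos θ, -sin θ], [sin θ, cos θ]].
For θ = 45°: cos θ = √2/2, sin θ = √2/2.
R(45°) = [[√2/2, -√2/2], [√2/2, √2/2]].
R·v = [√2/2·-6 + (-√2/2)·-6, √2/2·-6 + √2/2·-6] = (0.0000, -8.4853).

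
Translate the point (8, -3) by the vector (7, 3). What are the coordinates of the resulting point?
(15, 0)

Translation by (7, 3):
x' = 8 + 7 = 15
y' = -3 + 3 = 0
Homogeneous matrix: [[1, 0, 7], [0, 1, 3], [0, 0, 1]]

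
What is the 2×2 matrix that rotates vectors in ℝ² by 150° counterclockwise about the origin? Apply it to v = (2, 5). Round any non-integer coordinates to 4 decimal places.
R = [[-√3/2, -1/2], [1/2, -√3/2]]; R·v = (-4.2321, -3.3301)

A counterclockwise rotation by angle θ in ℝ² has matrix R(θ) = [[cos θ, -sin θ], [sin θ, cos θ]].
For θ = 150°: cos θ = -√3/2, sin θ = 1/2.
R(150°) = [[-√3/2, -1/2], [1/2, -√3/2]].
R·v = [-√3/2·2 + (-1/2)·5, 1/2·2 + -√3/2·5] = (-4.2321, -3.3301).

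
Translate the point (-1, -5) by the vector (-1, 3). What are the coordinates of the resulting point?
(-2, -2)

Translation by (-1, 3):
x' = -1 + -1 = -2
y' = -5 + 3 = -2
Homogeneous matrix: [[1, 0, -1], [0, 1, 3], [0, 0, 1]]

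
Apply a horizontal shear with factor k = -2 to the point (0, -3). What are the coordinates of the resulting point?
(6, -3)

Shear matrix for horizontal shear with factor k = -2:
[[1, -2], [0, 1]]
Result: (0, -3) → (6, -3)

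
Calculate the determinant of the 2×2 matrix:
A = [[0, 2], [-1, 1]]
2

For A = [[a, b], [c, d]], det(A) = a*d - b*c.
det(A) = (0)*(1) - (2)*(-1) = 0 - -2 = 2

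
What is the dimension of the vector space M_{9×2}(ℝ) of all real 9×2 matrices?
Dimension = 18

A real 9×2 matrix is determined by its 9·2 = 18 independent entries.
A standard basis is {E_ij : 1 ≤ i ≤ 9, 1 ≤ j ≤ 2}, where E_ij has a 1 in position (i, j) and 0 elsewhere — there are 18 such matrices, and they are linearly independent and span M_{9×2}(ℝ).
Therefore dim(M_{9×2}(ℝ)) = 18.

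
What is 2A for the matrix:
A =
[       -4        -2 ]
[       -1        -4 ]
2A =
[       -8        -4 ]
[       -2        -8 ]

Scalar multiplication is elementwise: (2A)[i][j] = 2 * A[i][j].
  (2A)[0][0] = 2 * (-4) = -8
  (2A)[0][1] = 2 * (-2) = -4
  (2A)[1][0] = 2 * (-1) = -2
  (2A)[1][1] = 2 * (-4) = -8
2A =
[       -8        -4 ]
[       -2        -8 ]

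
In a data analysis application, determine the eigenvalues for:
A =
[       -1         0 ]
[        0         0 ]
λ = -1, 0

Solve det(A - λI) = 0. For a 2×2 matrix the characteristic equation is λ² - (trace)λ + det = 0.
trace(A) = a + d = -1 + 0 = -1.
det(A) = a*d - b*c = (-1)*(0) - (0)*(0) = 0 - 0 = 0.
Characteristic equation: λ² - (-1)λ + (0) = 0.
Discriminant = (-1)² - 4*(0) = 1 - 0 = 1.
λ = (-1 ± √1) / 2 = (-1 ± 1) / 2 = -1, 0.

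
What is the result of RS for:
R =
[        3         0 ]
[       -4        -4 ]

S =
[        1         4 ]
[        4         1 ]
RS =
[        3        12 ]
[      -20       -20 ]

Matrix multiplication: (RS)[i][j] = sum over k of R[i][k] * S[k][j].
  (RS)[0][0] = (3)*(1) + (0)*(4) = 3
  (RS)[0][1] = (3)*(4) + (0)*(1) = 12
  (RS)[1][0] = (-4)*(1) + (-4)*(4) = -20
  (RS)[1][1] = (-4)*(4) + (-4)*(1) = -20
RS =
[        3        12 ]
[      -20       -20 ]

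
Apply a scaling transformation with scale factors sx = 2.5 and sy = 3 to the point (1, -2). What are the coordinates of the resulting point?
(2.5, -6)

Scaling matrix:
[[2.50, 0], [0, 3]]
Result: (1 × 2.5, -2 × 3) = (2.5, -6)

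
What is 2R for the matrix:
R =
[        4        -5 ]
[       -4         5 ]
2R =
[        8       -10 ]
[       -8        10 ]

Scalar multiplication is elementwise: (2R)[i][j] = 2 * R[i][j].
  (2R)[0][0] = 2 * (4) = 8
  (2R)[0][1] = 2 * (-5) = -10
  (2R)[1][0] = 2 * (-4) = -8
  (2R)[1][1] = 2 * (5) = 10
2R =
[        8       -10 ]
[       -8        10 ]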